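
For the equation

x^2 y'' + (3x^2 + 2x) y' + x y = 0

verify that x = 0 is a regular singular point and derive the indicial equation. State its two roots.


Divide by x^2 to reach normal form y'' + P_1(x) y' + P_2(x) y = 0 with P_1(x) = 3 + 2/x and P_2(x) = 1/x.
x = 0 is a singular point because the y'-coefficient 3 + 2/x has a pole at x = 0 and the y-coefficient 1/x has a pole at x = 0.
It is a regular singular point because x P_1(x) = p(x) = 3x + 2 and x^2 P_2(x) = q(x) = x are polynomials, hence analytic at x = 0.
p(0) = 2,  q(0) = 0.
Indicial equation: r(r-1) + p(0) r + q(0) = 0, i.e. r^2 + (p(0) - 1) r + q(0) = 0, i.e. r^2 + 1 r = 0.
Discriminant: (1)^2 - 4(0) = 1, so r = (-1 ± 1)/2.
Solving: r_1 = 0, r_2 = -1.

indicial: r^2 + 1 r = 0; roots r_1 = 0, r_2 = -1


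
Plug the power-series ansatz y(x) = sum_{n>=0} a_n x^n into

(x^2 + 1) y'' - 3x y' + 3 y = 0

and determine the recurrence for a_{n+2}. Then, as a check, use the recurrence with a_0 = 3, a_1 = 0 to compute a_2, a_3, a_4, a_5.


Substitute y = sum_n a_n x^n.
(1 + 1 x^2) y'' contributes (n+2)(n+1) a_{n+2} + n(n-1) a_n at x^n.
-3 x y'(x) contributes -3 n a_n at x^n.
3 y(x) contributes 3 a_n at x^n.
Matching x^n: (n+2)(n+1) a_{n+2} + (n(n-1) - 3 n + 3) a_n = 0.
Thus a_{n+2} = (-n(n-1) + 3 n - 3) / ((n+1)(n+2)) * a_n.

Check with a_0 = 3, a_1 = 0 (apply the recurrence for n = 0, 1, 2, 3): a_0 = 3, a_1 = 0, a_2 = -9/2, a_3 = 0, a_4 = -3/8, a_5 = 0.

a_(n+2) = (-n(n-1) + 3 n - 3) / ((n+1)(n+2)) * a_n; check: a_0 = 3, a_1 = 0, a_2 = -9/2, a_3 = 0, a_4 = -3/8, a_5 = 0


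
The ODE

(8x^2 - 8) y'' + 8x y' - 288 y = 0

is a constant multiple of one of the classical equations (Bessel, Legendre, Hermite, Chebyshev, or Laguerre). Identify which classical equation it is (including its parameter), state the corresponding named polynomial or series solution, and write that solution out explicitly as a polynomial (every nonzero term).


All three coefficients share the factor -8; dividing through by -8 gives  (1 - x^2) y'' - x y' + 36 y = 0.
This matches the Chebyshev equation (1 - x^2) y'' - x y' + n^2 y = 0 (note the -x y' term, not -2x y') with n^2 = 36, so n = 6; the polynomial solution is T_6(x).
With y = sum_k a_k x^k, matching x^k gives (k+2)(k+1) a_{k+2} = (k^2 - n^2) a_k = (k - 6)(k + 6) a_k. The right side vanishes at k = 6, so the series with the parity of 6 terminates at degree 6.
Standard normalization: leading coefficient of T_n is 2^(n-1), so a_6 = 2^5 = 32. Work downward with a_k = (k+1)(k+2) a_{k+2} / ((k - 6)(k + 6)):
  a_4 = (5)(6)(32) / ((4 - 6)(4 + 6)) = 960/(-20) = -48
  a_2 = (3)(4)(-48) / ((2 - 6)(2 + 6)) = -576/(-32) = 18
  a_0 = (1)(2)(18) / ((0 - 6)(0 + 6)) = 36/(-36) = -1
Hence T_6(x) = 32 x^6 - 48 x^4 + 18 x^2 - 1.

T_6(x); series = 32 x^6 - 48 x^4 + 18 x^2 - 1


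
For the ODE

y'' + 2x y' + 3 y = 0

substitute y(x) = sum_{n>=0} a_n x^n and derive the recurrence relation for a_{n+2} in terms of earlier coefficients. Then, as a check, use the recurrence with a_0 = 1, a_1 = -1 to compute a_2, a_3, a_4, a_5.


Substitute y = sum_n a_n x^n.
y''(x) has coefficient (n+2)(n+1) a_{n+2} at x^n;
2 x y'(x) has coefficient 2 n a_n at x^n (shift);
3 y(x) has coefficient 3 a_n at x^n.
Matching x^n: (n+2)(n+1) a_{n+2} + (2n + 3) a_n = 0.
Thus a_{n+2} = (-2n - 3) / ((n+1)(n+2)) * a_n.

Check with a_0 = 1, a_1 = -1 (apply the recurrence for n = 0, 1, 2, 3): a_0 = 1, a_1 = -1, a_2 = -3/2, a_3 = 5/6, a_4 = 7/8, a_5 = -3/8.

a_(n+2) = (-2n - 3) / ((n+1)(n+2)) * a_n; check: a_0 = 1, a_1 = -1, a_2 = -3/2, a_3 = 5/6, a_4 = 7/8, a_5 = -3/8


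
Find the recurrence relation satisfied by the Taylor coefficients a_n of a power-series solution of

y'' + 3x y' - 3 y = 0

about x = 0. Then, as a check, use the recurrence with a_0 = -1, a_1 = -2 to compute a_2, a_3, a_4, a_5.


Substitute y = sum_n a_n x^n.
y''(x) has coefficient (n+2)(n+1) a_{n+2} at x^n;
3 x y'(x) has coefficient 3 n a_n at x^n (shift);
-3 y(x) has coefficient -3 a_n at x^n.
Matching x^n: (n+2)(n+1) a_{n+2} + (3n - 3) a_n = 0.
Thus a_{n+2} = (-3n + 3) / ((n+1)(n+2)) * a_n.

Check with a_0 = -1, a_1 = -2 (apply the recurrence for n = 0, 1, 2, 3): a_0 = -1, a_1 = -2, a_2 = -3/2, a_3 = 0, a_4 = 3/8, a_5 = 0.

a_(n+2) = (-3n + 3) / ((n+1)(n+2)) * a_n; check: a_0 = -1, a_1 = -2, a_2 = -3/2, a_3 = 0, a_4 = 3/8, a_5 = 0


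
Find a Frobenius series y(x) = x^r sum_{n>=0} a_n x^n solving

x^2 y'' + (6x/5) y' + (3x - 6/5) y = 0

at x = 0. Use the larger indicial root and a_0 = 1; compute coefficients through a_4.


Write in Frobenius form y'' + (p(x)/x) y' + (q(x)/x^2) y = 0:
  p(x) = 6/5,  q(x) = 3x - 6/5.
Indicial equation: r(r-1) + (6/5) r + (-6/5) = 0 -> roots r_1 = 1, r_2 = -6/5.
Take r = r_1 = 1. Let y(x) = x^r sum_{n>=0} a_n x^n with a_0 = 1.
Substitute y = x^r sum a_n x^n and match x^{r+n}. The recurrence is
  D(n) a_n + 3 a_{n-1} = 0,  where D(n) = (r+n)(r+n-1) + (6/5)(r+n) + (-6/5).
  a_n = -3 / D(n) * a_{n-1}.
Since the indicial polynomial factors as (r - r_1)(r - r_2), D(n) = (r_1 + n - r_1)(r_1 + n - r_2) = n(n + 11/5).
Evaluating step by step (a_0 = 1):
  n = 1: D(1) = 1(1 + 11/5) = 16/5; numerator = -3(1) = -3; a_1 = (-3)/(16/5) = -15/16
  n = 2: D(2) = 2(2 + 11/5) = 42/5; numerator = -3(-15/16) = 45/16; a_2 = (45/16)/(42/5) = 75/224
  n = 3: D(3) = 3(3 + 11/5) = 78/5; numerator = -3(75/224) = -225/224; a_3 = (-225/224)/(78/5) = -375/5824
  n = 4: D(4) = 4(4 + 11/5) = 124/5; numerator = -3(-375/5824) = 1125/5824; a_4 = (1125/5824)/(124/5) = 5625/722176

r = 1; a_0 = 1; a_1 = -15/16; a_2 = 75/224; a_3 = -375/5824; a_4 = 5625/722176


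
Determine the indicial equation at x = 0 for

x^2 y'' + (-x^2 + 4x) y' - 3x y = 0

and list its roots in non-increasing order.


Divide by x^2 to reach normal form y'' + P_1(x) y' + P_2(x) y = 0 with P_1(x) = -1 + 4/x and P_2(x) = -3/x.
x = 0 is a singular point because the y'-coefficient -1 + 4/x has a pole at x = 0 and the y-coefficient -3/x has a pole at x = 0.
It is a regular singular point because x P_1(x) = p(x) = 4 - x and x^2 P_2(x) = q(x) = -3x are polynomials, hence analytic at x = 0.
p(0) = 4,  q(0) = 0.
Indicial equation: r(r-1) + p(0) r + q(0) = 0, i.e. r^2 + (p(0) - 1) r + q(0) = 0, i.e. r^2 + 3 r = 0.
Discriminant: (3)^2 - 4(0) = 9, so r = (-3 ± 3)/2.
Solving: r_1 = 0, r_2 = -3.

indicial: r^2 + 3 r = 0; roots r_1 = 0, r_2 = -3


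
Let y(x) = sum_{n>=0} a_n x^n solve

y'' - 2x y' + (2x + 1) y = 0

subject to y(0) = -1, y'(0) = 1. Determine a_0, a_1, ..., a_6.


Ansatz: y(x) = sum_{n>=0} a_n x^n, so y'(x) = sum_{n>=1} n a_n x^(n-1) and y''(x) = sum_{n>=2} n(n-1) a_n x^(n-2).
Substitute into P(x) y'' + Q(x) y' + R(x) y = 0 with P(x) = 1, Q(x) = -2x, R(x) = 2x + 1, and match powers of x.
Initial conditions: a_0 = -1, a_1 = 1.
Setting the coefficient of each power of x to zero and solving order by order (substituting the coefficients already found):
  x^0: 2 a_2 + a_0 = 0  ->  2 a_2 = -a_0 = 1  ->  a_2 = 1/2
  x^1: 6 a_3 - a_1 + 2 a_0 = 0  ->  6 a_3 = a_1 - 2 a_0 = 3  ->  a_3 = 1/2
  x^2: 12 a_4 - 3 a_2 + 2 a_1 = 0  ->  12 a_4 = 3 a_2 - 2 a_1 = -1/2  ->  a_4 = -1/24
  x^3: 20 a_5 - 5 a_3 + 2 a_2 = 0  ->  20 a_5 = 5 a_3 - 2 a_2 = 3/2  ->  a_5 = 3/40
  x^4: 30 a_6 - 7 a_4 + 2 a_3 = 0  ->  30 a_6 = 7 a_4 - 2 a_3 = -31/24  ->  a_6 = -31/720
Truncated series: y(x) = -1 + x + (1/2) x^2 + (1/2) x^3 - (1/24) x^4 + (3/40) x^5 - (31/720) x^6 + O(x^7).

a_0 = -1; a_1 = 1; a_2 = 1/2; a_3 = 1/2; a_4 = -1/24; a_5 = 3/40; a_6 = -31/720


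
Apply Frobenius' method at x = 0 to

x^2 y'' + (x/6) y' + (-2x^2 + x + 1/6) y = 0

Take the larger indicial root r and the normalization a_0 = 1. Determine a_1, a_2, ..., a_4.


Write in Frobenius form y'' + (p(x)/x) y' + (q(x)/x^2) y = 0:
  p(x) = 1/6,  q(x) = -2x^2 + x + 1/6.
Indicial equation: r(r-1) + (1/6) r + (1/6) = 0 -> roots r_1 = 1/2, r_2 = 1/3.
Take r = r_1 = 1/2. Let y(x) = x^r sum_{n>=0} a_n x^n with a_0 = 1.
Substitute y = x^r sum a_n x^n and match x^{r+n}. The recurrence is
  D(n) a_n + 1 a_{n-1} - 2 a_{n-2} = 0,  where D(n) = (r+n)(r+n-1) + (1/6)(r+n) + (1/6).
  a_n = [-1 a_{n-1} + 2 a_{n-2}] / D(n).
Since the indicial polynomial factors as (r - r_1)(r - r_2), D(n) = (r_1 + n - r_1)(r_1 + n - r_2) = n(n + 1/6).
Evaluating step by step (a_0 = 1):
  n = 1: D(1) = 1(1 + 1/6) = 7/6; numerator = -1(1) = -1; a_1 = (-1)/(7/6) = -6/7
  n = 2: D(2) = 2(2 + 1/6) = 13/3; numerator = -1(-6/7) + 2(1) = 20/7; a_2 = (20/7)/(13/3) = 60/91
  n = 3: D(3) = 3(3 + 1/6) = 19/2; numerator = -1(60/91) + 2(-6/7) = -216/91; a_3 = (-216/91)/(19/2) = -432/1729
  n = 4: D(4) = 4(4 + 1/6) = 50/3; numerator = -1(-432/1729) + 2(60/91) = 2712/1729; a_4 = (2712/1729)/(50/3) = 4068/43225

r = 1/2; a_0 = 1; a_1 = -6/7; a_2 = 60/91; a_3 = -432/1729; a_4 = 4068/43225


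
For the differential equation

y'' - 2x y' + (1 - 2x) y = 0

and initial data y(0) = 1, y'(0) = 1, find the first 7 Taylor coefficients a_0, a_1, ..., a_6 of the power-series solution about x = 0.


Ansatz: y(x) = sum_{n>=0} a_n x^n, so y'(x) = sum_{n>=1} n a_n x^(n-1) and y''(x) = sum_{n>=2} n(n-1) a_n x^(n-2).
Substitute into P(x) y'' + Q(x) y' + R(x) y = 0 with P(x) = 1, Q(x) = -2x, R(x) = 1 - 2x, and match powers of x.
Initial conditions: a_0 = 1, a_1 = 1.
Setting the coefficient of each power of x to zero and solving order by order (substituting the coefficients already found):
  x^0: 2 a_2 + a_0 = 0  ->  2 a_2 = -a_0 = -1  ->  a_2 = -1/2
  x^1: 6 a_3 - a_1 - 2 a_0 = 0  ->  6 a_3 = a_1 + 2 a_0 = 3  ->  a_3 = 1/2
  x^2: 12 a_4 - 3 a_2 - 2 a_1 = 0  ->  12 a_4 = 3 a_2 + 2 a_1 = 1/2  ->  a_4 = 1/24
  x^3: 20 a_5 - 5 a_3 - 2 a_2 = 0  ->  20 a_5 = 5 a_3 + 2 a_2 = 3/2  ->  a_5 = 3/40
  x^4: 30 a_6 - 7 a_4 - 2 a_3 = 0  ->  30 a_6 = 7 a_4 + 2 a_3 = 31/24  ->  a_6 = 31/720
Truncated series: y(x) = 1 + x - (1/2) x^2 + (1/2) x^3 + (1/24) x^4 + (3/40) x^5 + (31/720) x^6 + O(x^7).

a_0 = 1; a_1 = 1; a_2 = -1/2; a_3 = 1/2; a_4 = 1/24; a_5 = 3/40; a_6 = 31/720


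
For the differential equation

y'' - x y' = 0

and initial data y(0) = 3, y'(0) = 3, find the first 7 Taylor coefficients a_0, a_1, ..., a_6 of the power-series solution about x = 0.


Ansatz: y(x) = sum_{n>=0} a_n x^n, so y'(x) = sum_{n>=1} n a_n x^(n-1) and y''(x) = sum_{n>=2} n(n-1) a_n x^(n-2).
Substitute into P(x) y'' + Q(x) y' + R(x) y = 0 with P(x) = 1, Q(x) = -x, R(x) = 0, and match powers of x.
Initial conditions: a_0 = 3, a_1 = 3.
Setting the coefficient of each power of x to zero and solving order by order (substituting the coefficients already found):
  x^0: 2 a_2 = 0  ->  a_2 = 0
  x^1: 6 a_3 - a_1 = 0  ->  6 a_3 = a_1 = 3  ->  a_3 = 1/2
  x^2: 12 a_4 - 2 a_2 = 0  ->  12 a_4 = 2 a_2 = 0  ->  a_4 = 0
  x^3: 20 a_5 - 3 a_3 = 0  ->  20 a_5 = 3 a_3 = 3/2  ->  a_5 = 3/40
  x^4: 30 a_6 - 4 a_4 = 0  ->  30 a_6 = 4 a_4 = 0  ->  a_6 = 0
Truncated series: y(x) = 3 + 3 x + (1/2) x^3 + (3/40) x^5 + O(x^7).

a_0 = 3; a_1 = 3; a_2 = 0; a_3 = 1/2; a_4 = 0; a_5 = 3/40; a_6 = 0


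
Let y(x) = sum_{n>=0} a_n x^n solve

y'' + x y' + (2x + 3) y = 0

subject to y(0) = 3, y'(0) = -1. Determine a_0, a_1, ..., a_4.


Ansatz: y(x) = sum_{n>=0} a_n x^n, so y'(x) = sum_{n>=1} n a_n x^(n-1) and y''(x) = sum_{n>=2} n(n-1) a_n x^(n-2).
Substitute into P(x) y'' + Q(x) y' + R(x) y = 0 with P(x) = 1, Q(x) = x, R(x) = 2x + 3, and match powers of x.
Initial conditions: a_0 = 3, a_1 = -1.
Setting the coefficient of each power of x to zero and solving order by order (substituting the coefficients already found):
  x^0: 2 a_2 + 3 a_0 = 0  ->  2 a_2 = -3 a_0 = -9  ->  a_2 = -9/2
  x^1: 6 a_3 + 4 a_1 + 2 a_0 = 0  ->  6 a_3 = -4 a_1 - 2 a_0 = -2  ->  a_3 = -1/3
  x^2: 12 a_4 + 5 a_2 + 2 a_1 = 0  ->  12 a_4 = -5 a_2 - 2 a_1 = 49/2  ->  a_4 = 49/24
Truncated series: y(x) = 3 - x - (9/2) x^2 - (1/3) x^3 + (49/24) x^4 + O(x^5).

a_0 = 3; a_1 = -1; a_2 = -9/2; a_3 = -1/3; a_4 = 49/24


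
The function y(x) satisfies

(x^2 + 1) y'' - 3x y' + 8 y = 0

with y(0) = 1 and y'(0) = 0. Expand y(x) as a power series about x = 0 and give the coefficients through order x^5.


Ansatz: y(x) = sum_{n>=0} a_n x^n, so y'(x) = sum_{n>=1} n a_n x^(n-1) and y''(x) = sum_{n>=2} n(n-1) a_n x^(n-2).
Substitute into P(x) y'' + Q(x) y' + R(x) y = 0 with P(x) = x^2 + 1, Q(x) = -3x, R(x) = 8, and match powers of x.
Initial conditions: a_0 = 1, a_1 = 0.
Setting the coefficient of each power of x to zero and solving order by order (substituting the coefficients already found):
  x^0: 2 a_2 + 8 a_0 = 0  ->  2 a_2 = -8 a_0 = -8  ->  a_2 = -4
  x^1: 6 a_3 + 5 a_1 = 0  ->  6 a_3 = -5 a_1 = 0  ->  a_3 = 0
  x^2: 12 a_4 + 4 a_2 = 0  ->  12 a_4 = -4 a_2 = 16  ->  a_4 = 4/3
  x^3: 20 a_5 + 5 a_3 = 0  ->  20 a_5 = -5 a_3 = 0  ->  a_5 = 0
Truncated series: y(x) = 1 - 4 x^2 + (4/3) x^4 + O(x^6).

a_0 = 1; a_1 = 0; a_2 = -4; a_3 = 0; a_4 = 4/3; a_5 = 0


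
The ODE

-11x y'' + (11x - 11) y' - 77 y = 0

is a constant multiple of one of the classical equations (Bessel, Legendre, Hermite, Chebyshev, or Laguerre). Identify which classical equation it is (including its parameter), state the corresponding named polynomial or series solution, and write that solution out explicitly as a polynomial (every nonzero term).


All three coefficients share the factor -11; dividing through by -11 gives  x y'' + (1 - x) y' + 7 y = 0.
This matches the Laguerre equation x y'' + (1 - x) y' + n y = 0 with n = 7; the polynomial solution is L_7(x).
With y = sum_k a_k x^k, matching x^k gives (k+1)k a_{k+1} + (k+1) a_{k+1} - k a_k + n a_k = 0, i.e. (k+1)^2 a_{k+1} = (k - n) a_k = (k - 7) a_k. The right side vanishes at k = 7, so the series terminates at degree 7.
Standard normalization L_n(0) = 1 gives a_0 = 1. Work upward with a_{k+1} = (k - 7) a_k / (k+1)^2:
  a_1 = (0 - 7)(1) / 1^2 = -7/1 = -7
  a_2 = (1 - 7)(-7) / 2^2 = 42/4 = 21/2
  a_3 = (2 - 7)(21/2) / 3^2 = (-105/2)/9 = -35/6
  a_4 = (3 - 7)(-35/6) / 4^2 = (70/3)/16 = 35/24
  a_5 = (4 - 7)(35/24) / 5^2 = (-35/8)/25 = -7/40
  a_6 = (5 - 7)(-7/40) / 6^2 = (7/20)/36 = 7/720
  a_7 = (6 - 7)(7/720) / 7^2 = (-7/720)/49 = -1/5040
Hence L_7(x) = -x^7/5040 + 7 x^6/720 - 7 x^5/40 + 35 x^4/24 - 35 x^3/6 + 21 x^2/2 - 7 x + 1.

L_7(x); series = -x^7/5040 + 7 x^6/720 - 7 x^5/40 + 35 x^4/24 - 35 x^3/6 + 21 x^2/2 - 7 x + 1


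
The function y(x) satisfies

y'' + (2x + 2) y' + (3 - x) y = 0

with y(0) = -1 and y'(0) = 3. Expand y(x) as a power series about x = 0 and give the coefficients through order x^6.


Ansatz: y(x) = sum_{n>=0} a_n x^n, so y'(x) = sum_{n>=1} n a_n x^(n-1) and y''(x) = sum_{n>=2} n(n-1) a_n x^(n-2).
Substitute into P(x) y'' + Q(x) y' + R(x) y = 0 with P(x) = 1, Q(x) = 2x + 2, R(x) = 3 - x, and match powers of x.
Initial conditions: a_0 = -1, a_1 = 3.
Setting the coefficient of each power of x to zero and solving order by order (substituting the coefficients already found):
  x^0: 2 a_2 + 2 a_1 + 3 a_0 = 0  ->  2 a_2 = -2 a_1 - 3 a_0 = -3  ->  a_2 = -3/2
  x^1: 6 a_3 + 4 a_2 + 5 a_1 - a_0 = 0  ->  6 a_3 = -4 a_2 - 5 a_1 + a_0 = -10  ->  a_3 = -5/3
  x^2: 12 a_4 + 6 a_3 + 7 a_2 - a_1 = 0  ->  12 a_4 = -6 a_3 - 7 a_2 + a_1 = 47/2  ->  a_4 = 47/24
  x^3: 20 a_5 + 8 a_4 + 9 a_3 - a_2 = 0  ->  20 a_5 = -8 a_4 - 9 a_3 + a_2 = -13/6  ->  a_5 = -13/120
  x^4: 30 a_6 + 10 a_5 + 11 a_4 - a_3 = 0  ->  30 a_6 = -10 a_5 - 11 a_4 + a_3 = -177/8  ->  a_6 = -59/80
Truncated series: y(x) = -1 + 3 x - (3/2) x^2 - (5/3) x^3 + (47/24) x^4 - (13/120) x^5 - (59/80) x^6 + O(x^7).

a_0 = -1; a_1 = 3; a_2 = -3/2; a_3 = -5/3; a_4 = 47/24; a_5 = -13/120; a_6 = -59/80


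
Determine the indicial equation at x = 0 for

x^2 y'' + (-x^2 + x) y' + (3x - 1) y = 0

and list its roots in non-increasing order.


Divide by x^2 to reach normal form y'' + P_1(x) y' + P_2(x) y = 0 with P_1(x) = -1 + 1/x and P_2(x) = 3/x - 1/x^2.
x = 0 is a singular point because the y'-coefficient -1 + 1/x has a pole at x = 0 and the y-coefficient 3/x - 1/x^2 has a pole at x = 0.
It is a regular singular point because x P_1(x) = p(x) = 1 - x and x^2 P_2(x) = q(x) = 3x - 1 are polynomials, hence analytic at x = 0.
p(0) = 1,  q(0) = -1.
Indicial equation: r(r-1) + p(0) r + q(0) = 0, i.e. r^2 + (p(0) - 1) r + q(0) = 0, i.e. r^2 - 1 = 0.
Discriminant: (0)^2 - 4(-1) = 4, so r = (0 ± 2)/2.
Solving: r_1 = 1, r_2 = -1.

indicial: r^2 - 1 = 0; roots r_1 = 1, r_2 = -1


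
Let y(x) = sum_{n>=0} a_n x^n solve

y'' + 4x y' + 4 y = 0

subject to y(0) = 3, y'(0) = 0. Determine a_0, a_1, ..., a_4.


Ansatz: y(x) = sum_{n>=0} a_n x^n, so y'(x) = sum_{n>=1} n a_n x^(n-1) and y''(x) = sum_{n>=2} n(n-1) a_n x^(n-2).
Substitute into P(x) y'' + Q(x) y' + R(x) y = 0 with P(x) = 1, Q(x) = 4x, R(x) = 4, and match powers of x.
Initial conditions: a_0 = 3, a_1 = 0.
Setting the coefficient of each power of x to zero and solving order by order (substituting the coefficients already found):
  x^0: 2 a_2 + 4 a_0 = 0  ->  2 a_2 = -4 a_0 = -12  ->  a_2 = -6
  x^1: 6 a_3 + 8 a_1 = 0  ->  6 a_3 = -8 a_1 = 0  ->  a_3 = 0
  x^2: 12 a_4 + 12 a_2 = 0  ->  12 a_4 = -12 a_2 = 72  ->  a_4 = 6
Truncated series: y(x) = 3 - 6 x^2 + 6 x^4 + O(x^5).

a_0 = 3; a_1 = 0; a_2 = -6; a_3 = 0; a_4 = 6


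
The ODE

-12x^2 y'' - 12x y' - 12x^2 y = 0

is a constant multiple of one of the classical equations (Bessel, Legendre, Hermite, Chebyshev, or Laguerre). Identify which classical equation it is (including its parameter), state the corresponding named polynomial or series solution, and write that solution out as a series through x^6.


All three coefficients share the factor -12; dividing through by -12 gives  x^2 y'' + x y' + x^2 y = 0.
This matches the Bessel equation x^2 y'' + x y' + (x^2 - nu^2) y = 0 with nu^2 = 0, so nu = 0; the solution bounded at x = 0 is J_0(x).
Frobenius at x = 0: indicial roots ±nu; for r = nu the recurrence k(k + 2nu) c_k = -c_{k-2} gives the standard series J_nu(x) = sum_{k>=0} (-1)^k / (k! (k+nu)!) (x/2)^(2k+nu). Evaluate the first 4 terms:
  k = 0: (-1)^0 / (0! * 0! * 2^0) x^0 = 1/(1*1*1) x^0 = (1) x^0
  k = 1: (-1)^1 / (1! * 1! * 2^2) x^2 = -1/(1*1*4) x^2 = (-1/4) x^2
  k = 2: (-1)^2 / (2! * 2! * 2^4) x^4 = 1/(2*2*16) x^4 = (1/64) x^4
  k = 3: (-1)^3 / (3! * 3! * 2^6) x^6 = -1/(6*6*64) x^6 = (-1/2304) x^6
Hence J_0(x) = -x^6/2304 + x^4/64 - x^2/4 + 1 + ....

J_0(x); series = -x^6/2304 + x^4/64 - x^2/4 + 1


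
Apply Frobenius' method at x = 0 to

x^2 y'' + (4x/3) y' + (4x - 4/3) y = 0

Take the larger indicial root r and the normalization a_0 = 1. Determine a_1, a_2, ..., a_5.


Write in Frobenius form y'' + (p(x)/x) y' + (q(x)/x^2) y = 0:
  p(x) = 4/3,  q(x) = 4x - 4/3.
Indicial equation: r(r-1) + (4/3) r + (-4/3) = 0 -> roots r_1 = 1, r_2 = -4/3.
Take r = r_1 = 1. Let y(x) = x^r sum_{n>=0} a_n x^n with a_0 = 1.
Substitute y = x^r sum a_n x^n and match x^{r+n}. The recurrence is
  D(n) a_n + 4 a_{n-1} = 0,  where D(n) = (r+n)(r+n-1) + (4/3)(r+n) + (-4/3).
  a_n = -4 / D(n) * a_{n-1}.
Since the indicial polynomial factors as (r - r_1)(r - r_2), D(n) = (r_1 + n - r_1)(r_1 + n - r_2) = n(n + 7/3).
Evaluating step by step (a_0 = 1):
  n = 1: D(1) = 1(1 + 7/3) = 10/3; numerator = -4(1) = -4; a_1 = (-4)/(10/3) = -6/5
  n = 2: D(2) = 2(2 + 7/3) = 26/3; numerator = -4(-6/5) = 24/5; a_2 = (24/5)/(26/3) = 36/65
  n = 3: D(3) = 3(3 + 7/3) = 16; numerator = -4(36/65) = -144/65; a_3 = (-144/65)/(16) = -9/65
  n = 4: D(4) = 4(4 + 7/3) = 76/3; numerator = -4(-9/65) = 36/65; a_4 = (36/65)/(76/3) = 27/1235
  n = 5: D(5) = 5(5 + 7/3) = 110/3; numerator = -4(27/1235) = -108/1235; a_5 = (-108/1235)/(110/3) = -162/67925

r = 1; a_0 = 1; a_1 = -6/5; a_2 = 36/65; a_3 = -9/65; a_4 = 27/1235; a_5 = -162/67925


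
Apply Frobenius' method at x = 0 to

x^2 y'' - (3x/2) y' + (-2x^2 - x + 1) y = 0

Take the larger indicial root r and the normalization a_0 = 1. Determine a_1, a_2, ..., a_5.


Write in Frobenius form y'' + (p(x)/x) y' + (q(x)/x^2) y = 0:
  p(x) = -3/2,  q(x) = -2x^2 - x + 1.
Indicial equation: r(r-1) + (-3/2) r + (1) = 0 -> roots r_1 = 2, r_2 = 1/2.
Take r = r_1 = 2. Let y(x) = x^r sum_{n>=0} a_n x^n with a_0 = 1.
Substitute y = x^r sum a_n x^n and match x^{r+n}. The recurrence is
  D(n) a_n - 1 a_{n-1} - 2 a_{n-2} = 0,  where D(n) = (r+n)(r+n-1) + (-3/2)(r+n) + (1).
  a_n = [1 a_{n-1} + 2 a_{n-2}] / D(n).
Since the indicial polynomial factors as (r - r_1)(r - r_2), D(n) = (r_1 + n - r_1)(r_1 + n - r_2) = n(n + 3/2).
Evaluating step by step (a_0 = 1):
  n = 1: D(1) = 1(1 + 3/2) = 5/2; numerator = 1(1) = 1; a_1 = (1)/(5/2) = 2/5
  n = 2: D(2) = 2(2 + 3/2) = 7; numerator = 1(2/5) + 2(1) = 12/5; a_2 = (12/5)/(7) = 12/35
  n = 3: D(3) = 3(3 + 3/2) = 27/2; numerator = 1(12/35) + 2(2/5) = 8/7; a_3 = (8/7)/(27/2) = 16/189
  n = 4: D(4) = 4(4 + 3/2) = 22; numerator = 1(16/189) + 2(12/35) = 104/135; a_4 = (104/135)/(22) = 52/1485
  n = 5: D(5) = 5(5 + 3/2) = 65/2; numerator = 1(52/1485) + 2(16/189) = 236/1155; a_5 = (236/1155)/(65/2) = 472/75075

r = 2; a_0 = 1; a_1 = 2/5; a_2 = 12/35; a_3 = 16/189; a_4 = 52/1485; a_5 = 472/75075


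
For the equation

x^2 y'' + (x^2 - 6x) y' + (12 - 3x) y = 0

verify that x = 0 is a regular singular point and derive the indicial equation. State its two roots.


Divide by x^2 to reach normal form y'' + P_1(x) y' + P_2(x) y = 0 with P_1(x) = 1 - 6/x and P_2(x) = -3/x + 12/x^2.
x = 0 is a singular point because the y'-coefficient 1 - 6/x has a pole at x = 0 and the y-coefficient -3/x + 12/x^2 has a pole at x = 0.
It is a regular singular point because x P_1(x) = p(x) = x - 6 and x^2 P_2(x) = q(x) = 12 - 3x are polynomials, hence analytic at x = 0.
p(0) = -6,  q(0) = 12.
Indicial equation: r(r-1) + p(0) r + q(0) = 0, i.e. r^2 + (p(0) - 1) r + q(0) = 0, i.e. r^2 - 7 r + 12 = 0.
Discriminant: (-7)^2 - 4(12) = 1, so r = (7 ± 1)/2.
Solving: r_1 = 4, r_2 = 3.

indicial: r^2 - 7 r + 12 = 0; roots r_1 = 4, r_2 = 3


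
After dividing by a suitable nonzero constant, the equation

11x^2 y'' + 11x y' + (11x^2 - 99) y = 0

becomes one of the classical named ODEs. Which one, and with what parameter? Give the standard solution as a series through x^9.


All three coefficients share the factor 11; dividing through by 11 gives  x^2 y'' + x y' + (x^2 - 9) y = 0.
This matches the Bessel equation x^2 y'' + x y' + (x^2 - nu^2) y = 0 with nu^2 = 9, so nu = 3; the solution bounded at x = 0 is J_3(x).
Frobenius at x = 0: indicial roots ±nu; for r = nu the recurrence k(k + 2nu) c_k = -c_{k-2} gives the standard series J_nu(x) = sum_{k>=0} (-1)^k / (k! (k+nu)!) (x/2)^(2k+nu). Evaluate the first 4 terms:
  k = 0: (-1)^0 / (0! * 3! * 2^3) x^3 = 1/(1*6*8) x^3 = (1/48) x^3
  k = 1: (-1)^1 / (1! * 4! * 2^5) x^5 = -1/(1*24*32) x^5 = (-1/768) x^5
  k = 2: (-1)^2 / (2! * 5! * 2^7) x^7 = 1/(2*120*128) x^7 = (1/30720) x^7
  k = 3: (-1)^3 / (3! * 6! * 2^9) x^9 = -1/(6*720*512) x^9 = (-1/2211840) x^9
Hence J_3(x) = -x^9/2211840 + x^7/30720 - x^5/768 + x^3/48 + ....

J_3(x); series = -x^9/2211840 + x^7/30720 - x^5/768 + x^3/48


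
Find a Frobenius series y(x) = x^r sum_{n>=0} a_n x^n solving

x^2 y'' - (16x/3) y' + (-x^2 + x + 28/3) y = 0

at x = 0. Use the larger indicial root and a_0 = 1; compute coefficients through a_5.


Write in Frobenius form y'' + (p(x)/x) y' + (q(x)/x^2) y = 0:
  p(x) = -16/3,  q(x) = -x^2 + x + 28/3.
Indicial equation: r(r-1) + (-16/3) r + (28/3) = 0 -> roots r_1 = 4, r_2 = 7/3.
Take r = r_1 = 4. Let y(x) = x^r sum_{n>=0} a_n x^n with a_0 = 1.
Substitute y = x^r sum a_n x^n and match x^{r+n}. The recurrence is
  D(n) a_n + 1 a_{n-1} - 1 a_{n-2} = 0,  where D(n) = (r+n)(r+n-1) + (-16/3)(r+n) + (28/3).
  a_n = [-1 a_{n-1} + 1 a_{n-2}] / D(n).
Since the indicial polynomial factors as (r - r_1)(r - r_2), D(n) = (r_1 + n - r_1)(r_1 + n - r_2) = n(n + 5/3).
Evaluating step by step (a_0 = 1):
  n = 1: D(1) = 1(1 + 5/3) = 8/3; numerator = -1(1) = -1; a_1 = (-1)/(8/3) = -3/8
  n = 2: D(2) = 2(2 + 5/3) = 22/3; numerator = -1(-3/8) + 1(1) = 11/8; a_2 = (11/8)/(22/3) = 3/16
  n = 3: D(3) = 3(3 + 5/3) = 14; numerator = -1(3/16) + 1(-3/8) = -9/16; a_3 = (-9/16)/(14) = -9/224
  n = 4: D(4) = 4(4 + 5/3) = 68/3; numerator = -1(-9/224) + 1(3/16) = 51/224; a_4 = (51/224)/(68/3) = 9/896
  n = 5: D(5) = 5(5 + 5/3) = 100/3; numerator = -1(9/896) + 1(-9/224) = -45/896; a_5 = (-45/896)/(100/3) = -27/17920

r = 4; a_0 = 1; a_1 = -3/8; a_2 = 3/16; a_3 = -9/224; a_4 = 9/896; a_5 = -27/17920


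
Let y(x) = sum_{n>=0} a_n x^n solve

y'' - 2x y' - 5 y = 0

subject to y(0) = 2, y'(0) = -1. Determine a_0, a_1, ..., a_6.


Ansatz: y(x) = sum_{n>=0} a_n x^n, so y'(x) = sum_{n>=1} n a_n x^(n-1) and y''(x) = sum_{n>=2} n(n-1) a_n x^(n-2).
Substitute into P(x) y'' + Q(x) y' + R(x) y = 0 with P(x) = 1, Q(x) = -2x, R(x) = -5, and match powers of x.
Initial conditions: a_0 = 2, a_1 = -1.
Setting the coefficient of each power of x to zero and solving order by order (substituting the coefficients already found):
  x^0: 2 a_2 - 5 a_0 = 0  ->  2 a_2 = 5 a_0 = 10  ->  a_2 = 5
  x^1: 6 a_3 - 7 a_1 = 0  ->  6 a_3 = 7 a_1 = -7  ->  a_3 = -7/6
  x^2: 12 a_4 - 9 a_2 = 0  ->  12 a_4 = 9 a_2 = 45  ->  a_4 = 15/4
  x^3: 20 a_5 - 11 a_3 = 0  ->  20 a_5 = 11 a_3 = -77/6  ->  a_5 = -77/120
  x^4: 30 a_6 - 13 a_4 = 0  ->  30 a_6 = 13 a_4 = 195/4  ->  a_6 = 13/8
Truncated series: y(x) = 2 - x + 5 x^2 - (7/6) x^3 + (15/4) x^4 - (77/120) x^5 + (13/8) x^6 + O(x^7).

a_0 = 2; a_1 = -1; a_2 = 5; a_3 = -7/6; a_4 = 15/4; a_5 = -77/120; a_6 = 13/8


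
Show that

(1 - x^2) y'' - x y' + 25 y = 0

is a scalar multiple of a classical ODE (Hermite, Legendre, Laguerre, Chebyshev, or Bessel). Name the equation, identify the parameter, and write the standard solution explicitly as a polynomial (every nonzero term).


The equation is already in a standard form:  (1 - x^2) y'' - x y' + 25 y = 0.
This matches the Chebyshev equation (1 - x^2) y'' - x y' + n^2 y = 0 (note the -x y' term, not -2x y') with n^2 = 25, so n = 5; the polynomial solution is T_5(x).
With y = sum_k a_k x^k, matching x^k gives (k+2)(k+1) a_{k+2} = (k^2 - n^2) a_k = (k - 5)(k + 5) a_k. The right side vanishes at k = 5, so the series with the parity of 5 terminates at degree 5.
Standard normalization: leading coefficient of T_n is 2^(n-1), so a_5 = 2^4 = 16. Work downward with a_k = (k+1)(k+2) a_{k+2} / ((k - 5)(k + 5)):
  a_3 = (4)(5)(16) / ((3 - 5)(3 + 5)) = 320/(-16) = -20
  a_1 = (2)(3)(-20) / ((1 - 5)(1 + 5)) = -120/(-24) = 5
Hence T_5(x) = 16 x^5 - 20 x^3 + 5 x.

T_5(x); series = 16 x^5 - 20 x^3 + 5 x


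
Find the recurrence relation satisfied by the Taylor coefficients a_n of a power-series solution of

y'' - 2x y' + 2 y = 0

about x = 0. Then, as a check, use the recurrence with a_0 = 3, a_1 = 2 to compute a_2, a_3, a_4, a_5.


Substitute y = sum_n a_n x^n.
y''(x) has coefficient (n+2)(n+1) a_{n+2} at x^n;
-2 x y'(x) has coefficient -2 n a_n at x^n (shift);
2 y(x) has coefficient 2 a_n at x^n.
Matching x^n: (n+2)(n+1) a_{n+2} + (-2n + 2) a_n = 0.
Thus a_{n+2} = (2n - 2) / ((n+1)(n+2)) * a_n.

Check with a_0 = 3, a_1 = 2 (apply the recurrence for n = 0, 1, 2, 3): a_0 = 3, a_1 = 2, a_2 = -3, a_3 = 0, a_4 = -1/2, a_5 = 0.

a_(n+2) = (2n - 2) / ((n+1)(n+2)) * a_n; check: a_0 = 3, a_1 = 2, a_2 = -3, a_3 = 0, a_4 = -1/2, a_5 = 0


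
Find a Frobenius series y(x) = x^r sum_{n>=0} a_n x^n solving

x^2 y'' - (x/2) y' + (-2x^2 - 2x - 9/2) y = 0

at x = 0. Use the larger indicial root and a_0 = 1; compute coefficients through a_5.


Write in Frobenius form y'' + (p(x)/x) y' + (q(x)/x^2) y = 0:
  p(x) = -1/2,  q(x) = -2x^2 - 2x - 9/2.
Indicial equation: r(r-1) + (-1/2) r + (-9/2) = 0 -> roots r_1 = 3, r_2 = -3/2.
Take r = r_1 = 3. Let y(x) = x^r sum_{n>=0} a_n x^n with a_0 = 1.
Substitute y = x^r sum a_n x^n and match x^{r+n}. The recurrence is
  D(n) a_n - 2 a_{n-1} - 2 a_{n-2} = 0,  where D(n) = (r+n)(r+n-1) + (-1/2)(r+n) + (-9/2).
  a_n = [2 a_{n-1} + 2 a_{n-2}] / D(n).
Since the indicial polynomial factors as (r - r_1)(r - r_2), D(n) = (r_1 + n - r_1)(r_1 + n - r_2) = n(n + 9/2).
Evaluating step by step (a_0 = 1):
  n = 1: D(1) = 1(1 + 9/2) = 11/2; numerator = 2(1) = 2; a_1 = (2)/(11/2) = 4/11
  n = 2: D(2) = 2(2 + 9/2) = 13; numerator = 2(4/11) + 2(1) = 30/11; a_2 = (30/11)/(13) = 30/143
  n = 3: D(3) = 3(3 + 9/2) = 45/2; numerator = 2(30/143) + 2(4/11) = 164/143; a_3 = (164/143)/(45/2) = 328/6435
  n = 4: D(4) = 4(4 + 9/2) = 34; numerator = 2(328/6435) + 2(30/143) = 3356/6435; a_4 = (3356/6435)/(34) = 1678/109395
  n = 5: D(5) = 5(5 + 9/2) = 95/2; numerator = 2(1678/109395) + 2(328/6435) = 124/935; a_5 = (124/935)/(95/2) = 248/88825

r = 3; a_0 = 1; a_1 = 4/11; a_2 = 30/143; a_3 = 328/6435; a_4 = 1678/109395; a_5 = 248/88825


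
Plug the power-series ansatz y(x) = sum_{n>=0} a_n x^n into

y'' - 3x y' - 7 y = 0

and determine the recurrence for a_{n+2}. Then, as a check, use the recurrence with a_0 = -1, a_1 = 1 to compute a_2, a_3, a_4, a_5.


Substitute y = sum_n a_n x^n.
y''(x) has coefficient (n+2)(n+1) a_{n+2} at x^n;
-3 x y'(x) has coefficient -3 n a_n at x^n (shift);
-7 y(x) has coefficient -7 a_n at x^n.
Matching x^n: (n+2)(n+1) a_{n+2} + (-3n - 7) a_n = 0.
Thus a_{n+2} = (3n + 7) / ((n+1)(n+2)) * a_n.

Check with a_0 = -1, a_1 = 1 (apply the recurrence for n = 0, 1, 2, 3): a_0 = -1, a_1 = 1, a_2 = -7/2, a_3 = 5/3, a_4 = -91/24, a_5 = 4/3.

a_(n+2) = (3n + 7) / ((n+1)(n+2)) * a_n; check: a_0 = -1, a_1 = 1, a_2 = -7/2, a_3 = 5/3, a_4 = -91/24, a_5 = 4/3


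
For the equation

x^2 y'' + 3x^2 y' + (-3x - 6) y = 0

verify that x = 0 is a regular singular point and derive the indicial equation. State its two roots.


Divide by x^2 to reach normal form y'' + P_1(x) y' + P_2(x) y = 0 with P_1(x) = 3 and P_2(x) = -3/x - 6/x^2.
x = 0 is a singular point because the y-coefficient -3/x - 6/x^2 has a pole at x = 0.
It is a regular singular point because x P_1(x) = p(x) = 3x and x^2 P_2(x) = q(x) = -3x - 6 are polynomials, hence analytic at x = 0.
p(0) = 0,  q(0) = -6.
Indicial equation: r(r-1) + p(0) r + q(0) = 0, i.e. r^2 + (p(0) - 1) r + q(0) = 0, i.e. r^2 - 1 r - 6 = 0.
Discriminant: (-1)^2 - 4(-6) = 25, so r = (1 ± 5)/2.
Solving: r_1 = 3, r_2 = -2.

indicial: r^2 - 1 r - 6 = 0; roots r_1 = 3, r_2 = -2


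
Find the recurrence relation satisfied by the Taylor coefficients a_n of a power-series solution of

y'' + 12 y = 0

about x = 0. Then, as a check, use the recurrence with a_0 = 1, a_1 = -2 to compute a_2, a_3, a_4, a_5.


Substitute y = sum_n a_n x^n into y'' + (const) y = 0.
y''(x) = sum_{n>=0} (n+2)(n+1) a_{n+2} x^n.
The ODE becomes sum_n [(n+2)(n+1) a_{n+2} + 12 a_n] x^n = 0.
Setting each coefficient to zero gives the recurrence:
  (n+2)(n+1) a_{n+2} + 12 a_n = 0,
  a_{n+2} = -12 / ((n+1)(n+2)) a_n.

Check with a_0 = 1, a_1 = -2 (apply the recurrence for n = 0, 1, 2, 3): a_0 = 1, a_1 = -2, a_2 = -6, a_3 = 4, a_4 = 6, a_5 = -12/5.

a_{n+2} = -12/((n+1)(n+2)) * a_n; check: a_0 = 1, a_1 = -2, a_2 = -6, a_3 = 4, a_4 = 6, a_5 = -12/5


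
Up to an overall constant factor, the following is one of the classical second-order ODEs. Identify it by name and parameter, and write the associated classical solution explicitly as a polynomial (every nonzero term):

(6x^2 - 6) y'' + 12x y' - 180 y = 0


All three coefficients share the factor -6; dividing through by -6 gives  (1 - x^2) y'' - 2x y' + 30 y = 0.
This matches the Legendre equation (1 - x^2) y'' - 2x y' + n(n+1) y = 0 (note the -2x y' term) with n(n+1) = 30, so n = 5; the polynomial solution is P_5(x).
With y = sum_k a_k x^k, matching x^k gives (k+2)(k+1) a_{k+2} = [k(k+1) - n(n+1)] a_k = (k - 5)(k + 6) a_k. The right side vanishes at k = 5, so the series with the parity of 5 terminates at degree 5.
Standard normalization (P_n(1) = 1): leading coefficient (2n)!/(2^n (n!)^2) = 3628800/(32*14400) = 63/8, so a_5 = 63/8. Work downward with a_k = (k+1)(k+2) a_{k+2} / ((k - 5)(k + 6)):
  a_3 = (4)(5)(63/8) / ((3 - 5)(3 + 6)) = (315/2)/(-18) = -35/4
  a_1 = (2)(3)(-35/4) / ((1 - 5)(1 + 6)) = (-105/2)/(-28) = 15/8
Hence P_5(x) = 63 x^5/8 - 35 x^3/4 + 15 x/8.

P_5(x); series = 63 x^5/8 - 35 x^3/4 + 15 x/8


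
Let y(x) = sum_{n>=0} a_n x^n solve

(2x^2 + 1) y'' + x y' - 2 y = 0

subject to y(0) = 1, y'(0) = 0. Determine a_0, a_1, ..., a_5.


Ansatz: y(x) = sum_{n>=0} a_n x^n, so y'(x) = sum_{n>=1} n a_n x^(n-1) and y''(x) = sum_{n>=2} n(n-1) a_n x^(n-2).
Substitute into P(x) y'' + Q(x) y' + R(x) y = 0 with P(x) = 2x^2 + 1, Q(x) = x, R(x) = -2, and match powers of x.
Initial conditions: a_0 = 1, a_1 = 0.
Setting the coefficient of each power of x to zero and solving order by order (substituting the coefficients already found):
  x^0: 2 a_2 - 2 a_0 = 0  ->  2 a_2 = 2 a_0 = 2  ->  a_2 = 1
  x^1: 6 a_3 - a_1 = 0  ->  6 a_3 = a_1 = 0  ->  a_3 = 0
  x^2: 12 a_4 + 4 a_2 = 0  ->  12 a_4 = -4 a_2 = -4  ->  a_4 = -1/3
  x^3: 20 a_5 + 13 a_3 = 0  ->  20 a_5 = -13 a_3 = 0  ->  a_5 = 0
Truncated series: y(x) = 1 + x^2 - (1/3) x^4 + O(x^6).

a_0 = 1; a_1 = 0; a_2 = 1; a_3 = 0; a_4 = -1/3; a_5 = 0


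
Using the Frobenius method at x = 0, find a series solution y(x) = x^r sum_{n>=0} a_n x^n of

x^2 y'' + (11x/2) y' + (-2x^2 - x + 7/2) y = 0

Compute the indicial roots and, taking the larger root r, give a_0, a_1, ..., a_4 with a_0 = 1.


Write in Frobenius form y'' + (p(x)/x) y' + (q(x)/x^2) y = 0:
  p(x) = 11/2,  q(x) = -2x^2 - x + 7/2.
Indicial equation: r(r-1) + (11/2) r + (7/2) = 0 -> roots r_1 = -1, r_2 = -7/2.
Take r = r_1 = -1. Let y(x) = x^r sum_{n>=0} a_n x^n with a_0 = 1.
Substitute y = x^r sum a_n x^n and match x^{r+n}. The recurrence is
  D(n) a_n - 1 a_{n-1} - 2 a_{n-2} = 0,  where D(n) = (r+n)(r+n-1) + (11/2)(r+n) + (7/2).
  a_n = [1 a_{n-1} + 2 a_{n-2}] / D(n).
Since the indicial polynomial factors as (r - r_1)(r - r_2), D(n) = (r_1 + n - r_1)(r_1 + n - r_2) = n(n + 5/2).
Evaluating step by step (a_0 = 1):
  n = 1: D(1) = 1(1 + 5/2) = 7/2; numerator = 1(1) = 1; a_1 = (1)/(7/2) = 2/7
  n = 2: D(2) = 2(2 + 5/2) = 9; numerator = 1(2/7) + 2(1) = 16/7; a_2 = (16/7)/(9) = 16/63
  n = 3: D(3) = 3(3 + 5/2) = 33/2; numerator = 1(16/63) + 2(2/7) = 52/63; a_3 = (52/63)/(33/2) = 104/2079
  n = 4: D(4) = 4(4 + 5/2) = 26; numerator = 1(104/2079) + 2(16/63) = 1160/2079; a_4 = (1160/2079)/(26) = 580/27027

r = -1; a_0 = 1; a_1 = 2/7; a_2 = 16/63; a_3 = 104/2079; a_4 = 580/27027


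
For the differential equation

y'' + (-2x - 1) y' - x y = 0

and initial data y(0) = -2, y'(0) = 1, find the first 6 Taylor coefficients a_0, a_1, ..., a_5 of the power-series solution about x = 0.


Ansatz: y(x) = sum_{n>=0} a_n x^n, so y'(x) = sum_{n>=1} n a_n x^(n-1) and y''(x) = sum_{n>=2} n(n-1) a_n x^(n-2).
Substitute into P(x) y'' + Q(x) y' + R(x) y = 0 with P(x) = 1, Q(x) = -2x - 1, R(x) = -x, and match powers of x.
Initial conditions: a_0 = -2, a_1 = 1.
Setting the coefficient of each power of x to zero and solving order by order (substituting the coefficients already found):
  x^0: 2 a_2 - a_1 = 0  ->  2 a_2 = a_1 = 1  ->  a_2 = 1/2
  x^1: 6 a_3 - 2 a_2 - 2 a_1 - a_0 = 0  ->  6 a_3 = 2 a_2 + 2 a_1 + a_0 = 1  ->  a_3 = 1/6
  x^2: 12 a_4 - 3 a_3 - 4 a_2 - a_1 = 0  ->  12 a_4 = 3 a_3 + 4 a_2 + a_1 = 7/2  ->  a_4 = 7/24
  x^3: 20 a_5 - 4 a_4 - 6 a_3 - a_2 = 0  ->  20 a_5 = 4 a_4 + 6 a_3 + a_2 = 8/3  ->  a_5 = 2/15
Truncated series: y(x) = -2 + x + (1/2) x^2 + (1/6) x^3 + (7/24) x^4 + (2/15) x^5 + O(x^6).

a_0 = -2; a_1 = 1; a_2 = 1/2; a_3 = 1/6; a_4 = 7/24; a_5 = 2/15


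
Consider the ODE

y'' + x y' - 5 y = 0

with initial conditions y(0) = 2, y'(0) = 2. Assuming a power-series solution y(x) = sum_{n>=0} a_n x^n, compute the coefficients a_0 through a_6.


Ansatz: y(x) = sum_{n>=0} a_n x^n, so y'(x) = sum_{n>=1} n a_n x^(n-1) and y''(x) = sum_{n>=2} n(n-1) a_n x^(n-2).
Substitute into P(x) y'' + Q(x) y' + R(x) y = 0 with P(x) = 1, Q(x) = x, R(x) = -5, and match powers of x.
Initial conditions: a_0 = 2, a_1 = 2.
Setting the coefficient of each power of x to zero and solving order by order (substituting the coefficients already found):
  x^0: 2 a_2 - 5 a_0 = 0  ->  2 a_2 = 5 a_0 = 10  ->  a_2 = 5
  x^1: 6 a_3 - 4 a_1 = 0  ->  6 a_3 = 4 a_1 = 8  ->  a_3 = 4/3
  x^2: 12 a_4 - 3 a_2 = 0  ->  12 a_4 = 3 a_2 = 15  ->  a_4 = 5/4
  x^3: 20 a_5 - 2 a_3 = 0  ->  20 a_5 = 2 a_3 = 8/3  ->  a_5 = 2/15
  x^4: 30 a_6 - a_4 = 0  ->  30 a_6 = a_4 = 5/4  ->  a_6 = 1/24
Truncated series: y(x) = 2 + 2 x + 5 x^2 + (4/3) x^3 + (5/4) x^4 + (2/15) x^5 + (1/24) x^6 + O(x^7).

a_0 = 2; a_1 = 2; a_2 = 5; a_3 = 4/3; a_4 = 5/4; a_5 = 2/15; a_6 = 1/24


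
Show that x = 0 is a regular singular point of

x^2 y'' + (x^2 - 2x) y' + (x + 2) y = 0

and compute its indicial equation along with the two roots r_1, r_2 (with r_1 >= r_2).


Divide by x^2 to reach normal form y'' + P_1(x) y' + P_2(x) y = 0 with P_1(x) = 1 - 2/x and P_2(x) = 1/x + 2/x^2.
x = 0 is a singular point because the y'-coefficient 1 - 2/x has a pole at x = 0 and the y-coefficient 1/x + 2/x^2 has a pole at x = 0.
It is a regular singular point because x P_1(x) = p(x) = x - 2 and x^2 P_2(x) = q(x) = x + 2 are polynomials, hence analytic at x = 0.
p(0) = -2,  q(0) = 2.
Indicial equation: r(r-1) + p(0) r + q(0) = 0, i.e. r^2 + (p(0) - 1) r + q(0) = 0, i.e. r^2 - 3 r + 2 = 0.
Discriminant: (-3)^2 - 4(2) = 1, so r = (3 ± 1)/2.
Solving: r_1 = 2, r_2 = 1.

indicial: r^2 - 3 r + 2 = 0; roots r_1 = 2, r_2 = 1


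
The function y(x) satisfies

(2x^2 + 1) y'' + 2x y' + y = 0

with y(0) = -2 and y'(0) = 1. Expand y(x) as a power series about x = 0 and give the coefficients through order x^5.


Ansatz: y(x) = sum_{n>=0} a_n x^n, so y'(x) = sum_{n>=1} n a_n x^(n-1) and y''(x) = sum_{n>=2} n(n-1) a_n x^(n-2).
Substitute into P(x) y'' + Q(x) y' + R(x) y = 0 with P(x) = 2x^2 + 1, Q(x) = 2x, R(x) = 1, and match powers of x.
Initial conditions: a_0 = -2, a_1 = 1.
Setting the coefficient of each power of x to zero and solving order by order (substituting the coefficients already found):
  x^0: 2 a_2 + a_0 = 0  ->  2 a_2 = -a_0 = 2  ->  a_2 = 1
  x^1: 6 a_3 + 3 a_1 = 0  ->  6 a_3 = -3 a_1 = -3  ->  a_3 = -1/2
  x^2: 12 a_4 + 9 a_2 = 0  ->  12 a_4 = -9 a_2 = -9  ->  a_4 = -3/4
  x^3: 20 a_5 + 19 a_3 = 0  ->  20 a_5 = -19 a_3 = 19/2  ->  a_5 = 19/40
Truncated series: y(x) = -2 + x + x^2 - (1/2) x^3 - (3/4) x^4 + (19/40) x^5 + O(x^6).

a_0 = -2; a_1 = 1; a_2 = 1; a_3 = -1/2; a_4 = -3/4; a_5 = 19/40


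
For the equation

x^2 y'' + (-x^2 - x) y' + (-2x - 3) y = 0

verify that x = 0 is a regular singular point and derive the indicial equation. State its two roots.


Divide by x^2 to reach normal form y'' + P_1(x) y' + P_2(x) y = 0 with P_1(x) = -1 - 1/x and P_2(x) = -2/x - 3/x^2.
x = 0 is a singular point because the y'-coefficient -1 - 1/x has a pole at x = 0 and the y-coefficient -2/x - 3/x^2 has a pole at x = 0.
It is a regular singular point because x P_1(x) = p(x) = -x - 1 and x^2 P_2(x) = q(x) = -2x - 3 are polynomials, hence analytic at x = 0.
p(0) = -1,  q(0) = -3.
Indicial equation: r(r-1) + p(0) r + q(0) = 0, i.e. r^2 + (p(0) - 1) r + q(0) = 0, i.e. r^2 - 2 r - 3 = 0.
Discriminant: (-2)^2 - 4(-3) = 16, so r = (2 ± 4)/2.
Solving: r_1 = 3, r_2 = -1.

indicial: r^2 - 2 r - 3 = 0; roots r_1 = 3, r_2 = -1


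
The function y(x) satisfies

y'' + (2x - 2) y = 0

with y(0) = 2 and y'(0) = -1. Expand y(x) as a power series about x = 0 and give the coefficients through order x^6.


Ansatz: y(x) = sum_{n>=0} a_n x^n, so y'(x) = sum_{n>=1} n a_n x^(n-1) and y''(x) = sum_{n>=2} n(n-1) a_n x^(n-2).
Substitute into P(x) y'' + Q(x) y' + R(x) y = 0 with P(x) = 1, Q(x) = 0, R(x) = 2x - 2, and match powers of x.
Initial conditions: a_0 = 2, a_1 = -1.
Setting the coefficient of each power of x to zero and solving order by order (substituting the coefficients already found):
  x^0: 2 a_2 - 2 a_0 = 0  ->  2 a_2 = 2 a_0 = 4  ->  a_2 = 2
  x^1: 6 a_3 - 2 a_1 + 2 a_0 = 0  ->  6 a_3 = 2 a_1 - 2 a_0 = -6  ->  a_3 = -1
  x^2: 12 a_4 - 2 a_2 + 2 a_1 = 0  ->  12 a_4 = 2 a_2 - 2 a_1 = 6  ->  a_4 = 1/2
  x^3: 20 a_5 - 2 a_3 + 2 a_2 = 0  ->  20 a_5 = 2 a_3 - 2 a_2 = -6  ->  a_5 = -3/10
  x^4: 30 a_6 - 2 a_4 + 2 a_3 = 0  ->  30 a_6 = 2 a_4 - 2 a_3 = 3  ->  a_6 = 1/10
Truncated series: y(x) = 2 - x + 2 x^2 - x^3 + (1/2) x^4 - (3/10) x^5 + (1/10) x^6 + O(x^7).

a_0 = 2; a_1 = -1; a_2 = 2; a_3 = -1; a_4 = 1/2; a_5 = -3/10; a_6 = 1/10


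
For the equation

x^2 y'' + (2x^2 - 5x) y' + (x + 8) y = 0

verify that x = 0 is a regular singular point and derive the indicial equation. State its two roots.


Divide by x^2 to reach normal form y'' + P_1(x) y' + P_2(x) y = 0 with P_1(x) = 2 - 5/x and P_2(x) = 1/x + 8/x^2.
x = 0 is a singular point because the y'-coefficient 2 - 5/x has a pole at x = 0 and the y-coefficient 1/x + 8/x^2 has a pole at x = 0.
It is a regular singular point because x P_1(x) = p(x) = 2x - 5 and x^2 P_2(x) = q(x) = x + 8 are polynomials, hence analytic at x = 0.
p(0) = -5,  q(0) = 8.
Indicial equation: r(r-1) + p(0) r + q(0) = 0, i.e. r^2 + (p(0) - 1) r + q(0) = 0, i.e. r^2 - 6 r + 8 = 0.
Discriminant: (-6)^2 - 4(8) = 4, so r = (6 ± 2)/2.
Solving: r_1 = 4, r_2 = 2.

indicial: r^2 - 6 r + 8 = 0; roots r_1 = 4, r_2 = 2
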